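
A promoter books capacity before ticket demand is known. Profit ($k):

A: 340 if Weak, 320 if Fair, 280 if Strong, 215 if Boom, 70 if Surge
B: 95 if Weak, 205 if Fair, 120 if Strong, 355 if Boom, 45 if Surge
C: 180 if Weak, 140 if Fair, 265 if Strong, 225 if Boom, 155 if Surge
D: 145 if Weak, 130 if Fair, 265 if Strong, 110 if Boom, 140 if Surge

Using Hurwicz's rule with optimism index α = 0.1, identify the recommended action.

C

A: 0.1·340 + 0.9·70 = 97
B: 0.1·355 + 0.9·45 = 76
C: 0.1·265 + 0.9·140 = 152.5
D: 0.1·265 + 0.9·110 = 125.5
Highest Hurwicz score = 152.5 → C.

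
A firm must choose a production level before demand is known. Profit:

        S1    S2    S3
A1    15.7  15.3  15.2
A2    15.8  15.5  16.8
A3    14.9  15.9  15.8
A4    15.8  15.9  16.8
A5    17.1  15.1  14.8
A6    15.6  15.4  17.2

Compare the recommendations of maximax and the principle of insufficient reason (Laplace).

maximax → A6; laplace → A4 (disagree)

Row maxima: A1=15.7, A2=16.8, A3=15.9, A4=16.8, A5=17.1, A6=17.2
Best best-case = 17.2 → A6.
Row averages: A1=15.4, A2=481/30, A3=233/15, A4=97/6, A5=47/3, A6=241/15
Highest average = 97/6 → A4.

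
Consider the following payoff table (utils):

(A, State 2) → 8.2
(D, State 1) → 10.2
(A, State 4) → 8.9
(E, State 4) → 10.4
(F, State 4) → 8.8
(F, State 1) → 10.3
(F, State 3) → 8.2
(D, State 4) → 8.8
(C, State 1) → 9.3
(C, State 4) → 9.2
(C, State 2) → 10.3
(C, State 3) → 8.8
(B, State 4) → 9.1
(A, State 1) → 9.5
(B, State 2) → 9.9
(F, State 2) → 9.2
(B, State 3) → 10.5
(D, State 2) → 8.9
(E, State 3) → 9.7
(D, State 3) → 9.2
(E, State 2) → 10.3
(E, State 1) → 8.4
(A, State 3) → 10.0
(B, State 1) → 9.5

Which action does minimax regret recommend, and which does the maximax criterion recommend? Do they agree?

Column bests: State 1=10.3, State 2=10.3, State 3=10.5, State 4=10.4.
A regrets: 0.8, 2.1, 0.5, 1.5 → max 2.1
B regrets: 0.8, 0.4, 0.0, 1.3 → max 1.3
C regrets: 1.0, 0.0, 1.7, 1.2 → max 1.7
D regrets: 0.1, 1.4, 1.3, 1.6 → max 1.6
E regrets: 1.9, 0.0, 0.8, 0.0 → max 1.9
F regrets: 0.0, 1.1, 2.3, 1.6 → max 2.3
Smallest max regret = 1.3 → B.
Row maxima: A=10.0, B=10.5, C=10.3, D=10.2, E=10.4, F=10.3
Best best-case = 10.5 → B.

minimax regret → B; maximax → B (agree)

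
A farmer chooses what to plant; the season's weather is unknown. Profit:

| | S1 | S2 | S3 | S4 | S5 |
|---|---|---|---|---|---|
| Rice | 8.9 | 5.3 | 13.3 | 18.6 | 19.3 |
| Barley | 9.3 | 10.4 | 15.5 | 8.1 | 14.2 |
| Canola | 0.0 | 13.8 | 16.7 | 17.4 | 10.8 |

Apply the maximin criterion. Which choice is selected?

Row minima: Rice=5.3, Barley=8.1, Canola=0.0
Best worst-case = 8.1 → Barley.

Barley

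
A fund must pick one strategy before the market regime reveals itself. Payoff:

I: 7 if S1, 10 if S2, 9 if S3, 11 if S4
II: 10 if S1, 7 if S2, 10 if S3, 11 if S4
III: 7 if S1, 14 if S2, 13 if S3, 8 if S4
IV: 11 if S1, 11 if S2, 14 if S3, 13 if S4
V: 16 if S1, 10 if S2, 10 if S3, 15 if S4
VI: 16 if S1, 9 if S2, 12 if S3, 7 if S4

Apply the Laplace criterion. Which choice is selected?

V

Row averages: I=9.25, II=9.5, III=10.5, IV=12.25, V=12.75, VI=11
Highest average = 12.75 → V.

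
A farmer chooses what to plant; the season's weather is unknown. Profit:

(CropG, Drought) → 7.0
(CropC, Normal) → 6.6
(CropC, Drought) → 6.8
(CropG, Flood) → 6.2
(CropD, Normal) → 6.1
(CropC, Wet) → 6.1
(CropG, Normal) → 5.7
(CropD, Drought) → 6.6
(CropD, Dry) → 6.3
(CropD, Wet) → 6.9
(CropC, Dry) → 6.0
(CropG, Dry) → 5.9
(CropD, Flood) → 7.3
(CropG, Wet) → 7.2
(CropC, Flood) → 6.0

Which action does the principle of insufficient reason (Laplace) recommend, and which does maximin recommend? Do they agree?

laplace → CropD; maximin → CropD (agree)

Row averages: CropG=6.4, CropC=6.3, CropD=6.64
Highest average = 6.64 → CropD.
Row minima: CropG=5.7, CropC=6.0, CropD=6.1
Best worst-case = 6.1 → CropD.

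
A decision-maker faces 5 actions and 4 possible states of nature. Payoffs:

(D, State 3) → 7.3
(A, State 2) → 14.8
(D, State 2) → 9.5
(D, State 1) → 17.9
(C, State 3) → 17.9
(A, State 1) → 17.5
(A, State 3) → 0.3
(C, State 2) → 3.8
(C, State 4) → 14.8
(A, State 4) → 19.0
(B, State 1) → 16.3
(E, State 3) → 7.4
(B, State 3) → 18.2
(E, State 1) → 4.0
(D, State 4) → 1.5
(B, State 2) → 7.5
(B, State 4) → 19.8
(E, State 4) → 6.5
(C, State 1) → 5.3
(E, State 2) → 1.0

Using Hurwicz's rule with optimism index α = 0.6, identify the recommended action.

A: 0.6·19.0 + 0.4·0.3 = 11.52
B: 0.6·19.8 + 0.4·7.5 = 14.88
C: 0.6·17.9 + 0.4·3.8 = 12.26
D: 0.6·17.9 + 0.4·1.5 = 11.34
E: 0.6·7.4 + 0.4·1.0 = 4.84
Highest Hurwicz score = 14.88 → B.

B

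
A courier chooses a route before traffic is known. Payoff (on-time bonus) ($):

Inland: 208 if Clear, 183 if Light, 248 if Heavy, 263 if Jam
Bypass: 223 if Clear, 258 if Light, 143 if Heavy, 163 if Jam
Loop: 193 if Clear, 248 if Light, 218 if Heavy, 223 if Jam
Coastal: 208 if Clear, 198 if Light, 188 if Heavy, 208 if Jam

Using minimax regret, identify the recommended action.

Loop

Column bests: Clear=223, Light=258, Heavy=248, Jam=263.
Inland regrets: 15, 75, 0, 0 → max 75
Bypass regrets: 0, 0, 105, 100 → max 105
Loop regrets: 30, 10, 30, 40 → max 40
Coastal regrets: 15, 60, 60, 55 → max 60
Smallest max regret = 40 → Loop.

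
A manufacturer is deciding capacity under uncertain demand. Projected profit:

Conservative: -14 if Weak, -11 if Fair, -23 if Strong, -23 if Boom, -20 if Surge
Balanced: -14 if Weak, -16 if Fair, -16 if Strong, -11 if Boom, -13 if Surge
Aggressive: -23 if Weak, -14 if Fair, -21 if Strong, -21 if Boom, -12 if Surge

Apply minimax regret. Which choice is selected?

Balanced

Column bests: Weak=-14, Fair=-11, Strong=-16, Boom=-11, Surge=-12.
Conservative regrets: 0, 0, 7, 12, 8 → max 12
Balanced regrets: 0, 5, 0, 0, 1 → max 5
Aggressive regrets: 9, 3, 5, 10, 0 → max 10
Smallest max regret = 5 → Balanced.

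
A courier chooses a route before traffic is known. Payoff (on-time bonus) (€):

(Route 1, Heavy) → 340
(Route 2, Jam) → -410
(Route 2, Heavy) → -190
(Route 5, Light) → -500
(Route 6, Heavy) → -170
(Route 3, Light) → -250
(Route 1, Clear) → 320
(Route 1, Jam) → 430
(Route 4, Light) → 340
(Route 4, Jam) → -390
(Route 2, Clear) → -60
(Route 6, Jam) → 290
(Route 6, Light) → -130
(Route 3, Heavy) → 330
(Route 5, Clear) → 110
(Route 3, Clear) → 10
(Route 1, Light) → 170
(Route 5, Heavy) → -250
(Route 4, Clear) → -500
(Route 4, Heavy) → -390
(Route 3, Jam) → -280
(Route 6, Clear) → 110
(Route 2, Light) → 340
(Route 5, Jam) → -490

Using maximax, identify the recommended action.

Row maxima: Route 1=430, Route 2=340, Route 3=330, Route 4=340, Route 5=110, Route 6=290
Best best-case = 430 → Route 1.

Route 1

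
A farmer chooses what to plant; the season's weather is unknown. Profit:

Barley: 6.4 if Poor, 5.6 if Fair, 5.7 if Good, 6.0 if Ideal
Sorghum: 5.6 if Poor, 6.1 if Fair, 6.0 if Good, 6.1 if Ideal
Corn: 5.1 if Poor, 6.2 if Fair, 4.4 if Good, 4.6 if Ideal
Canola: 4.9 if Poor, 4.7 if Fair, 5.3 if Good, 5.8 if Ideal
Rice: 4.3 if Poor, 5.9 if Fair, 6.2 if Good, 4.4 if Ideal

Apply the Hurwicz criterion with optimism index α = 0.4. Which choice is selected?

Barley

Barley: 0.4·6.4 + 0.6·5.6 = 5.92
Sorghum: 0.4·6.1 + 0.6·5.6 = 5.8
Corn: 0.4·6.2 + 0.6·4.4 = 5.12
Canola: 0.4·5.8 + 0.6·4.7 = 5.14
Rice: 0.4·6.2 + 0.6·4.3 = 5.06
Highest Hurwicz score = 5.92 → Barley.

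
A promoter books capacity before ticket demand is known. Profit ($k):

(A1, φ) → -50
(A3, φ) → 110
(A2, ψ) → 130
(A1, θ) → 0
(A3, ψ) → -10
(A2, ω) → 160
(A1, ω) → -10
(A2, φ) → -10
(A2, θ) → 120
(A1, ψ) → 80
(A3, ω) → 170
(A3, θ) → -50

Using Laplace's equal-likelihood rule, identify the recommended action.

A2

Row averages: A1=5, A2=100, A3=55
Highest average = 100 → A2.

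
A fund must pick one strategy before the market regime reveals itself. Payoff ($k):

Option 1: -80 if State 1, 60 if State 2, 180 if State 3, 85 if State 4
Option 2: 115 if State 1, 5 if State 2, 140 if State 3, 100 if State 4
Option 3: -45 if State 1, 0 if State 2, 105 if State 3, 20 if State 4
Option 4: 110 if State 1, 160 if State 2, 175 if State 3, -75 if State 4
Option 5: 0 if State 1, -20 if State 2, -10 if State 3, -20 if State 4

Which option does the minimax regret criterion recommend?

Option 2

Column bests: State 1=115, State 2=160, State 3=180, State 4=100.
Option 1 regrets: 195, 100, 0, 15 → max 195
Option 2 regrets: 0, 155, 40, 0 → max 155
Option 3 regrets: 160, 160, 75, 80 → max 160
Option 4 regrets: 5, 0, 5, 175 → max 175
Option 5 regrets: 115, 180, 190, 120 → max 190
Smallest max regret = 155 → Option 2.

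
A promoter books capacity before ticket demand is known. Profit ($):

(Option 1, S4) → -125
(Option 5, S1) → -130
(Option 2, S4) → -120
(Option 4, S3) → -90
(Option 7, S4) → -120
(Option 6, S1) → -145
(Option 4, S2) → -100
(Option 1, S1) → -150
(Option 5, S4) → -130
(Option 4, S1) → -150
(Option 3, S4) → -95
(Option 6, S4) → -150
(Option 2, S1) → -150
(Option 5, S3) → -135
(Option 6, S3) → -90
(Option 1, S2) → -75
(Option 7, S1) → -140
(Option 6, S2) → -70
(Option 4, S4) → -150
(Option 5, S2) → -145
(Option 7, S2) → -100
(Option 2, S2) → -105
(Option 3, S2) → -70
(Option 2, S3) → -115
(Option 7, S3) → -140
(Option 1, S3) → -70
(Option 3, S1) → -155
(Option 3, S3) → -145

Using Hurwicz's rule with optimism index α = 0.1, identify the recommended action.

Option 7

Option 1: 0.1·(-70) + 0.9·(-150) = -142
Option 2: 0.1·(-105) + 0.9·(-150) = -145.5
Option 3: 0.1·(-70) + 0.9·(-155) = -146.5
Option 4: 0.1·(-90) + 0.9·(-150) = -144
Option 5: 0.1·(-130) + 0.9·(-145) = -143.5
Option 6: 0.1·(-70) + 0.9·(-150) = -142
Option 7: 0.1·(-100) + 0.9·(-140) = -136
Highest Hurwicz score = -136 → Option 7.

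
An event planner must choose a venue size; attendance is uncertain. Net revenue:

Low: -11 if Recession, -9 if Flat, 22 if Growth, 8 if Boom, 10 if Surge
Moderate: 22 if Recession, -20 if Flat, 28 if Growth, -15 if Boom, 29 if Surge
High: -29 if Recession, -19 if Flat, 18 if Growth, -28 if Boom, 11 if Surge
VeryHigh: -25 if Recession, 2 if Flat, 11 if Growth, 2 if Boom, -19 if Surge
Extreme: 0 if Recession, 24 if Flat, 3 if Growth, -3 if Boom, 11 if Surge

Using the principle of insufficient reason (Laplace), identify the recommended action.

Row averages: Low=4, Moderate=8.8, High=-9.4, VeryHigh=-5.8, Extreme=7
Highest average = 8.8 → Moderate.

Moderate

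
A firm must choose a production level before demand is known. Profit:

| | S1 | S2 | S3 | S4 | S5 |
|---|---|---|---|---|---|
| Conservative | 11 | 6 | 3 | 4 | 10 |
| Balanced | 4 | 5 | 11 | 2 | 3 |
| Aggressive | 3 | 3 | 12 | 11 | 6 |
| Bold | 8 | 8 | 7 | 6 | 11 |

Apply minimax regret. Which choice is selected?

Bold

Column bests: S1=11, S2=8, S3=12, S4=11, S5=11.
Conservative regrets: 0, 2, 9, 7, 1 → max 9
Balanced regrets: 7, 3, 1, 9, 8 → max 9
Aggressive regrets: 8, 5, 0, 0, 5 → max 8
Bold regrets: 3, 0, 5, 5, 0 → max 5
Smallest max regret = 5 → Bold.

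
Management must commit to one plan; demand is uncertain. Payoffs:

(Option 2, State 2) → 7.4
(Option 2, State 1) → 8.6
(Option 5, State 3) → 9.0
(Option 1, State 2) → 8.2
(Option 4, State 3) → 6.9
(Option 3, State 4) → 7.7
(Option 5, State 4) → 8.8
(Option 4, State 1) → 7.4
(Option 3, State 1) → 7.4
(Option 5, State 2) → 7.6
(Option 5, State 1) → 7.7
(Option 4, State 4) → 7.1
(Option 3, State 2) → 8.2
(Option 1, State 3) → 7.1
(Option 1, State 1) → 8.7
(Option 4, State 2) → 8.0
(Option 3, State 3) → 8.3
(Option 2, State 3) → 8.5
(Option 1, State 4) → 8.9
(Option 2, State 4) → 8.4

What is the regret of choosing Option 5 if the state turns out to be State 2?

0.6

Best payoff under State 2 is 8.2.
Regret = 8.2 − 7.6 = 0.6.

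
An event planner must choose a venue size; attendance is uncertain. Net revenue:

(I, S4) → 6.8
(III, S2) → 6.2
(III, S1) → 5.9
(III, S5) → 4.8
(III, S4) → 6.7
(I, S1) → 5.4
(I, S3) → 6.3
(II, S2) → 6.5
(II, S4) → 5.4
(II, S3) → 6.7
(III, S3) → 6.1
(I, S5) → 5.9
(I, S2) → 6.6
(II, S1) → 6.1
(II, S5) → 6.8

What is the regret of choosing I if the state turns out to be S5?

0.9

Best payoff under S5 is 6.8.
Regret = 6.8 − 5.9 = 0.9.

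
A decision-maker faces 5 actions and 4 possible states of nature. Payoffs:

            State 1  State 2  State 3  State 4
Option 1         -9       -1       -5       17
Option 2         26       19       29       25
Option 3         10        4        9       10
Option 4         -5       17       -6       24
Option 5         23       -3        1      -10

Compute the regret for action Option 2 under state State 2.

0

Best payoff under State 2 is 19.
Regret = 19 − 19 = 0.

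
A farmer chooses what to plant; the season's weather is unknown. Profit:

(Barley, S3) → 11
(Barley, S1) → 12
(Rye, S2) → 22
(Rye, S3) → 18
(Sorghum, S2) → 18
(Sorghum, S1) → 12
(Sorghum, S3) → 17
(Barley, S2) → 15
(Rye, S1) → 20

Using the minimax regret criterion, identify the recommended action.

Column bests: S1=20, S2=22, S3=18.
Sorghum regrets: 8, 4, 1 → max 8
Barley regrets: 8, 7, 7 → max 8
Rye regrets: 0, 0, 0 → max 0
Smallest max regret = 0 → Rye.

Rye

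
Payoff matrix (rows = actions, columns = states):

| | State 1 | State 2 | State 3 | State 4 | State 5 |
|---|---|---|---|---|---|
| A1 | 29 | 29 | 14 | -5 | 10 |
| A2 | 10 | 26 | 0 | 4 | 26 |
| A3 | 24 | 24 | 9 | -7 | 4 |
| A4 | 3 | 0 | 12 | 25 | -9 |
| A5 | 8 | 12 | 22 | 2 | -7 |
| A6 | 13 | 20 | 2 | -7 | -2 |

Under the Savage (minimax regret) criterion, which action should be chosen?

A2

Column bests: State 1=29, State 2=29, State 3=22, State 4=25, State 5=26.
A1 regrets: 0, 0, 8, 30, 16 → max 30
A2 regrets: 19, 3, 22, 21, 0 → max 22
A3 regrets: 5, 5, 13, 32, 22 → max 32
A4 regrets: 26, 29, 10, 0, 35 → max 35
A5 regrets: 21, 17, 0, 23, 33 → max 33
A6 regrets: 16, 9, 20, 32, 28 → max 32
Smallest max regret = 22 → A2.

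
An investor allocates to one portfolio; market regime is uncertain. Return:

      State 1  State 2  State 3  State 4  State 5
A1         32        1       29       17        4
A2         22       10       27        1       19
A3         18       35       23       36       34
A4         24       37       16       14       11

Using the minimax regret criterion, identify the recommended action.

Column bests: State 1=32, State 2=37, State 3=29, State 4=36, State 5=34.
A1 regrets: 0, 36, 0, 19, 30 → max 36
A2 regrets: 10, 27, 2, 35, 15 → max 35
A3 regrets: 14, 2, 6, 0, 0 → max 14
A4 regrets: 8, 0, 13, 22, 23 → max 23
Smallest max regret = 14 → A3.

A3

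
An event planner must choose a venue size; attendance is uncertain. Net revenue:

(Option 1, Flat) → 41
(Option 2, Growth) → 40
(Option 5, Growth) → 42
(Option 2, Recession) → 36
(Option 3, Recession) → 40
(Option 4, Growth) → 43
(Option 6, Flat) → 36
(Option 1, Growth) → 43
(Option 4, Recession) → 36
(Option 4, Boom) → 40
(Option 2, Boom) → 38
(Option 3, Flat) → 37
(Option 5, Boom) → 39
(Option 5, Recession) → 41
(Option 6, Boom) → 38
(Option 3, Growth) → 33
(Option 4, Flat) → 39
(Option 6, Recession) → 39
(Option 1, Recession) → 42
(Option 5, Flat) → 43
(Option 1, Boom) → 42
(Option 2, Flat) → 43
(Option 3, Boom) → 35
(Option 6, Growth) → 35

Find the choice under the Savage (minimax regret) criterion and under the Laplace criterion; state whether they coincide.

minimax regret → Option 1; laplace → Option 1 (agree)

Column bests: Recession=42, Flat=43, Growth=43, Boom=42.
Option 1 regrets: 0, 2, 0, 0 → max 2
Option 2 regrets: 6, 0, 3, 4 → max 6
Option 3 regrets: 2, 6, 10, 7 → max 10
Option 4 regrets: 6, 4, 0, 2 → max 6
Option 5 regrets: 1, 0, 1, 3 → max 3
Option 6 regrets: 3, 7, 8, 4 → max 8
Smallest max regret = 2 → Option 1.
Row averages: Option 1=42, Option 2=39.25, Option 3=36.25, Option 4=39.5, Option 5=41.25, Option 6=37
Highest average = 42 → Option 1.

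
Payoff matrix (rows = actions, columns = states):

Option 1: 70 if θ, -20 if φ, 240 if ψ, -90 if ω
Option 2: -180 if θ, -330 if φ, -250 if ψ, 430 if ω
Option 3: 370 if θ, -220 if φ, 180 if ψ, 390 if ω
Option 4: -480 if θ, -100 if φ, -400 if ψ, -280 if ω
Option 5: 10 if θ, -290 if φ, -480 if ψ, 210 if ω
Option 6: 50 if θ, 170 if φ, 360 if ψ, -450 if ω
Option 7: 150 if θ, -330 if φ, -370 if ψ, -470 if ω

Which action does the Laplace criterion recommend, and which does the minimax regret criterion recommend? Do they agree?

laplace → Option 3; minimax regret → Option 3 (agree)

Row averages: Option 1=50, Option 2=-82.5, Option 3=180, Option 4=-315, Option 5=-137.5, Option 6=32.5, Option 7=-255
Highest average = 180 → Option 3.
Column bests: θ=370, φ=170, ψ=360, ω=430.
Option 1 regrets: 300, 190, 120, 520 → max 520
Option 2 regrets: 550, 500, 610, 0 → max 610
Option 3 regrets: 0, 390, 180, 40 → max 390
Option 4 regrets: 850, 270, 760, 710 → max 850
Option 5 regrets: 360, 460, 840, 220 → max 840
Option 6 regrets: 320, 0, 0, 880 → max 880
Option 7 regrets: 220, 500, 730, 900 → max 900
Smallest max regret = 390 → Option 3.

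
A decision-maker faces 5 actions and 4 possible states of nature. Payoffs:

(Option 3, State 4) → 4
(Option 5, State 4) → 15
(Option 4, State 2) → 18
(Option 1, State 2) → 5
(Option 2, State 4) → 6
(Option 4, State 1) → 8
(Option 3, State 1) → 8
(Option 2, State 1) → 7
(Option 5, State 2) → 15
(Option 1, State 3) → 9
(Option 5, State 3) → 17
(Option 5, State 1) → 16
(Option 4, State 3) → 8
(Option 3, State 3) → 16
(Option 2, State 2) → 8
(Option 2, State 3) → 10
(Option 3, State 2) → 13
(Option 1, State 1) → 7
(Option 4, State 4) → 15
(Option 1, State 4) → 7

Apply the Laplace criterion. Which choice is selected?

Row averages: Option 1=7, Option 2=7.75, Option 3=10.25, Option 4=12.25, Option 5=15.75
Highest average = 15.75 → Option 5.

Option 5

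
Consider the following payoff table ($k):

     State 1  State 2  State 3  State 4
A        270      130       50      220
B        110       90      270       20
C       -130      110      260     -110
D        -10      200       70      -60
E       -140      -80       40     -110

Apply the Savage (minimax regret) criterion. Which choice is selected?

B

Column bests: State 1=270, State 2=200, State 3=270, State 4=220.
A regrets: 0, 70, 220, 0 → max 220
B regrets: 160, 110, 0, 200 → max 200
C regrets: 400, 90, 10, 330 → max 400
D regrets: 280, 0, 200, 280 → max 280
E regrets: 410, 280, 230, 330 → max 410
Smallest max regret = 200 → B.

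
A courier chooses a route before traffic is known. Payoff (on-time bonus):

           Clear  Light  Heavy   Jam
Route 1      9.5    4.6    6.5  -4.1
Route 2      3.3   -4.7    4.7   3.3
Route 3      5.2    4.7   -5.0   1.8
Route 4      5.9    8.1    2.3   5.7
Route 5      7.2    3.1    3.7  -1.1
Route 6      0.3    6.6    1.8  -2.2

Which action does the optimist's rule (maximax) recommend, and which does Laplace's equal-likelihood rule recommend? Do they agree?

Row maxima: Route 1=9.5, Route 2=4.7, Route 3=5.2, Route 4=8.1, Route 5=7.2, Route 6=6.6
Best best-case = 9.5 → Route 1.
Row averages: Route 1=4.125, Route 2=1.65, Route 3=1.675, Route 4=5.5, Route 5=3.225, Route 6=1.625
Highest average = 5.5 → Route 4.

maximax → Route 1; laplace → Route 4 (disagree)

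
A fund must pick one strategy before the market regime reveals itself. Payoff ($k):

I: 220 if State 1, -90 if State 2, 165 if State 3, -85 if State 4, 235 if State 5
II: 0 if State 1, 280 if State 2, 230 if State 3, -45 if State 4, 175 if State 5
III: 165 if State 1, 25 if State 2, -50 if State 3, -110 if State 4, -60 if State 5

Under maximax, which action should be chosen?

II

Row maxima: I=235, II=280, III=165
Best best-case = 280 → II.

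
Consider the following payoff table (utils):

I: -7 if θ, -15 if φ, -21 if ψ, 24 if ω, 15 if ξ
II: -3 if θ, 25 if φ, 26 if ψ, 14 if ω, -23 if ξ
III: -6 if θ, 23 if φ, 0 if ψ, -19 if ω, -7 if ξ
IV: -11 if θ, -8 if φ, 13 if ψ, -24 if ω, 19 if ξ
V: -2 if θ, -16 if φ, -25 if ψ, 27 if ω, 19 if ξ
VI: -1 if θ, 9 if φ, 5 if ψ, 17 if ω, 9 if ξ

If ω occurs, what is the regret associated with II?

Best payoff under ω is 27.
Regret = 27 − 14 = 13.

13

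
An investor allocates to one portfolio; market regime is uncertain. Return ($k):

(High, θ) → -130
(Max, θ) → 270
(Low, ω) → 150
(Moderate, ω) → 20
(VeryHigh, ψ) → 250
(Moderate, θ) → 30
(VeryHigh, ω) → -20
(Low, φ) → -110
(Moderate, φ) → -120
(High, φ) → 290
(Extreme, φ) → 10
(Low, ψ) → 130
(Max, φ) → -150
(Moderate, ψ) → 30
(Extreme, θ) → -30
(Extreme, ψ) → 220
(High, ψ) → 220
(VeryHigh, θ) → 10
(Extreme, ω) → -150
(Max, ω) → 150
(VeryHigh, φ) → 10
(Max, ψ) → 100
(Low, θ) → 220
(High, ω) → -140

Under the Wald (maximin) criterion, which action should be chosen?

VeryHigh

Row minima: Low=-110, Moderate=-120, High=-140, VeryHigh=-20, Extreme=-150, Max=-150
Best worst-case = -20 → VeryHigh.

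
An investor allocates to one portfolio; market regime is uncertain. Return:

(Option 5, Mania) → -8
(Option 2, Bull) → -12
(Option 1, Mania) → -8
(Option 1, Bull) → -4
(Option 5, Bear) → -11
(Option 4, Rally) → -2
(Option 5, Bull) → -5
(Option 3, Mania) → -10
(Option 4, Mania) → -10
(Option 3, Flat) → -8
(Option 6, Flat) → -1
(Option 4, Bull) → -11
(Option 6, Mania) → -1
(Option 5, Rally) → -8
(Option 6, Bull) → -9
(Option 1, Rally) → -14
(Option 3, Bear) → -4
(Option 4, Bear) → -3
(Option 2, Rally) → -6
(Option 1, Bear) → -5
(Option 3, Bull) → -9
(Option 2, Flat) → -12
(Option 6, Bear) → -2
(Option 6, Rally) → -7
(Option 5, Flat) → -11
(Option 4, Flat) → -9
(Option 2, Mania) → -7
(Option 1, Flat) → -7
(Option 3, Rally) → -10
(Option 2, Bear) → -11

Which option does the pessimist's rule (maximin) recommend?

Option 6

Row minima: Option 1=-14, Option 2=-12, Option 3=-10, Option 4=-11, Option 5=-11, Option 6=-9
Best worst-case = -9 → Option 6.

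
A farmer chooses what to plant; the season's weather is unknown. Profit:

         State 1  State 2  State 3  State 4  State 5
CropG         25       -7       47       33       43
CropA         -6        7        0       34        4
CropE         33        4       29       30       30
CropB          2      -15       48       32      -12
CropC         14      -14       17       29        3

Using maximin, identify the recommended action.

Row minima: CropG=-7, CropA=-6, CropE=4, CropB=-15, CropC=-14
Best worst-case = 4 → CropE.

CropE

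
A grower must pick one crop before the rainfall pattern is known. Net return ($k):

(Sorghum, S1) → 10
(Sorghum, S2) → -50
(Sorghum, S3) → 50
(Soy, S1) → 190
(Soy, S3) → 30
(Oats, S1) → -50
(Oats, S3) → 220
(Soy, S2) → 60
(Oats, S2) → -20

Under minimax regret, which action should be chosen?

Sorghum

Column bests: S1=190, S2=60, S3=220.
Oats regrets: 240, 80, 0 → max 240
Sorghum regrets: 180, 110, 170 → max 180
Soy regrets: 0, 0, 190 → max 190
Smallest max regret = 180 → Sorghum.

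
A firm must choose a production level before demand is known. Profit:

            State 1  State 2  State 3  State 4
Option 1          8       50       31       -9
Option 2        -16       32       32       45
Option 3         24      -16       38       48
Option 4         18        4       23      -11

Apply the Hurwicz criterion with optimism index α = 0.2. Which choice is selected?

Option 1: 0.2·50 + 0.8·(-9) = 2.8
Option 2: 0.2·45 + 0.8·(-16) = -3.8
Option 3: 0.2·48 + 0.8·(-16) = -3.2
Option 4: 0.2·23 + 0.8·(-11) = -4.2
Highest Hurwicz score = 2.8 → Option 1.

Option 1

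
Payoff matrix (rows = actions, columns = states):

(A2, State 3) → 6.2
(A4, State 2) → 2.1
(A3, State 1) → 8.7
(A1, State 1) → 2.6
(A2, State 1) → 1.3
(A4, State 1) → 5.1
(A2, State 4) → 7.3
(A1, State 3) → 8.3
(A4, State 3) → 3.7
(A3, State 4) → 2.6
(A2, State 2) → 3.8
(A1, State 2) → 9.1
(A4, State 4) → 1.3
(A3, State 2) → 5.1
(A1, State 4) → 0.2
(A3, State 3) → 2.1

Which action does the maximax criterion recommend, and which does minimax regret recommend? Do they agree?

Row maxima: A1=9.1, A2=7.3, A3=8.7, A4=5.1
Best best-case = 9.1 → A1.
Column bests: State 1=8.7, State 2=9.1, State 3=8.3, State 4=7.3.
A1 regrets: 6.1, 0.0, 0.0, 7.1 → max 7.1
A2 regrets: 7.4, 5.3, 2.1, 0.0 → max 7.4
A3 regrets: 0.0, 4.0, 6.2, 4.7 → max 6.2
A4 regrets: 3.6, 7.0, 4.6, 6.0 → max 7.0
Smallest max regret = 6.2 → A3.

maximax → A1; minimax regret → A3 (disagree)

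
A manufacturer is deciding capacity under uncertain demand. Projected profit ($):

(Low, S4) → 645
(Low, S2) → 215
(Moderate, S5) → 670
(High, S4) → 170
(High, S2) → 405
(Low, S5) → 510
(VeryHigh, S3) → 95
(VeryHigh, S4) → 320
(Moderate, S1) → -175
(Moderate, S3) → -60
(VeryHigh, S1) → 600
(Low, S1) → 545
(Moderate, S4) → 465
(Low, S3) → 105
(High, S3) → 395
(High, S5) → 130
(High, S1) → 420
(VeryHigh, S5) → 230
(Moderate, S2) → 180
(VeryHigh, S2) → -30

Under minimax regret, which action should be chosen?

Low

Column bests: S1=600, S2=405, S3=395, S4=645, S5=670.
Low regrets: 55, 190, 290, 0, 160 → max 290
Moderate regrets: 775, 225, 455, 180, 0 → max 775
High regrets: 180, 0, 0, 475, 540 → max 540
VeryHigh regrets: 0, 435, 300, 325, 440 → max 440
Smallest max regret = 290 → Low.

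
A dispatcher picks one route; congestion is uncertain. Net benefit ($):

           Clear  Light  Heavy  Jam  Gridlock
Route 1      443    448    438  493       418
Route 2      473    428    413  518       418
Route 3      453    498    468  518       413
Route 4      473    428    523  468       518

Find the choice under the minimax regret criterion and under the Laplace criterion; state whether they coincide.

Column bests: Clear=473, Light=498, Heavy=523, Jam=518, Gridlock=518.
Route 1 regrets: 30, 50, 85, 25, 100 → max 100
Route 2 regrets: 0, 70, 110, 0, 100 → max 110
Route 3 regrets: 20, 0, 55, 0, 105 → max 105
Route 4 regrets: 0, 70, 0, 50, 0 → max 70
Smallest max regret = 70 → Route 4.
Row averages: Route 1=448, Route 2=450, Route 3=470, Route 4=482
Highest average = 482 → Route 4.

minimax regret → Route 4; laplace → Route 4 (agree)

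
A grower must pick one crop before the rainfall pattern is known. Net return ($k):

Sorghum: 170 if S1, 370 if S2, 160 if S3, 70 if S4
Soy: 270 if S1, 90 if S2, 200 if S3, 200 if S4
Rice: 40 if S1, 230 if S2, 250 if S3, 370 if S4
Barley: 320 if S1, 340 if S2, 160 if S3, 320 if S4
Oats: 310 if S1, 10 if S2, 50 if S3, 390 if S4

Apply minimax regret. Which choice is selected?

Column bests: S1=320, S2=370, S3=250, S4=390.
Sorghum regrets: 150, 0, 90, 320 → max 320
Soy regrets: 50, 280, 50, 190 → max 280
Rice regrets: 280, 140, 0, 20 → max 280
Barley regrets: 0, 30, 90, 70 → max 90
Oats regrets: 10, 360, 200, 0 → max 360
Smallest max regret = 90 → Barley.

Barley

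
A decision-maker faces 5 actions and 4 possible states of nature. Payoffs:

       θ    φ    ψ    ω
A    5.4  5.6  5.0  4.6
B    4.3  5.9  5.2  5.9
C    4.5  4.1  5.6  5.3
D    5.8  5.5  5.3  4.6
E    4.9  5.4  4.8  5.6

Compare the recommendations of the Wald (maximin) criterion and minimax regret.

Row minima: A=4.6, B=4.3, C=4.1, D=4.6, E=4.8
Best worst-case = 4.8 → E.
Column bests: θ=5.8, φ=5.9, ψ=5.6, ω=5.9.
A regrets: 0.4, 0.3, 0.6, 1.3 → max 1.3
B regrets: 1.5, 0.0, 0.4, 0.0 → max 1.5
C regrets: 1.3, 1.8, 0.0, 0.6 → max 1.8
D regrets: 0.0, 0.4, 0.3, 1.3 → max 1.3
E regrets: 0.9, 0.5, 0.8, 0.3 → max 0.9
Smallest max regret = 0.9 → E.

maximin → E; minimax regret → E (agree)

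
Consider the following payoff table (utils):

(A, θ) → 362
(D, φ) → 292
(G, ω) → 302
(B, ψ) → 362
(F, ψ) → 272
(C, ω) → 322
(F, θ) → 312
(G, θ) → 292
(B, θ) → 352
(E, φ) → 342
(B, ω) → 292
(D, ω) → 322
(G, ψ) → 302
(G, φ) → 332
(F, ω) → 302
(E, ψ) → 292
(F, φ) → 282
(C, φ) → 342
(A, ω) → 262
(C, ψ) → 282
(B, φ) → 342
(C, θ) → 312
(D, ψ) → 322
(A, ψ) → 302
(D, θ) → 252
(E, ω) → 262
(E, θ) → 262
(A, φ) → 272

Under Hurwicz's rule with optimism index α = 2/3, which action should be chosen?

B

A: 2/3·362 + 1/3·262 = 986/3
B: 2/3·362 + 1/3·292 = 1016/3
C: 2/3·342 + 1/3·282 = 322
D: 2/3·322 + 1/3·252 = 896/3
E: 2/3·342 + 1/3·262 = 946/3
F: 2/3·312 + 1/3·272 = 896/3
G: 2/3·332 + 1/3·292 = 956/3
Highest Hurwicz score = 1016/3 → B.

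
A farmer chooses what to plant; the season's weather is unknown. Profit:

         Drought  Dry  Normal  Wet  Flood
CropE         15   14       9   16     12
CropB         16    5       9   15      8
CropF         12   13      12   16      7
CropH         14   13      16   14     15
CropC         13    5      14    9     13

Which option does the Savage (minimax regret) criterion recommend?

Column bests: Drought=16, Dry=14, Normal=16, Wet=16, Flood=15.
CropE regrets: 1, 0, 7, 0, 3 → max 7
CropB regrets: 0, 9, 7, 1, 7 → max 9
CropF regrets: 4, 1, 4, 0, 8 → max 8
CropH regrets: 2, 1, 0, 2, 0 → max 2
CropC regrets: 3, 9, 2, 7, 2 → max 9
Smallest max regret = 2 → CropH.

CropH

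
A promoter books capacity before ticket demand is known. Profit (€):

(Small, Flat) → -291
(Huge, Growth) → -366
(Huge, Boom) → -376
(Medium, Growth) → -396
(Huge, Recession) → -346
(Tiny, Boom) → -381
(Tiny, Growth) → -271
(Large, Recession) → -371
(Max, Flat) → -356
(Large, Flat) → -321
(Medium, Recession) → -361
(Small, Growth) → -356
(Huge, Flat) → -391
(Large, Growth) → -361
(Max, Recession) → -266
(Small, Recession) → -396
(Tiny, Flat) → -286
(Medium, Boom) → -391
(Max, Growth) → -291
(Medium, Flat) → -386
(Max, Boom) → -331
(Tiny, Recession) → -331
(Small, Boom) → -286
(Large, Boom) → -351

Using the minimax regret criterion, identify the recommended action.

Max

Column bests: Recession=-266, Flat=-286, Growth=-271, Boom=-286.
Tiny regrets: 65, 0, 0, 95 → max 95
Small regrets: 130, 5, 85, 0 → max 130
Medium regrets: 95, 100, 125, 105 → max 125
Large regrets: 105, 35, 90, 65 → max 105
Huge regrets: 80, 105, 95, 90 → max 105
Max regrets: 0, 70, 20, 45 → max 70
Smallest max regret = 70 → Max.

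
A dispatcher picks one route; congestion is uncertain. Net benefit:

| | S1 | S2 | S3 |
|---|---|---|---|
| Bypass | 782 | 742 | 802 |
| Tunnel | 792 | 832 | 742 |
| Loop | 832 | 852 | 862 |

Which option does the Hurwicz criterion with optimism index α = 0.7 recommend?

Bypass: 0.7·802 + 0.3·742 = 784
Tunnel: 0.7·832 + 0.3·742 = 805
Loop: 0.7·862 + 0.3·832 = 853
Highest Hurwicz score = 853 → Loop.

Loop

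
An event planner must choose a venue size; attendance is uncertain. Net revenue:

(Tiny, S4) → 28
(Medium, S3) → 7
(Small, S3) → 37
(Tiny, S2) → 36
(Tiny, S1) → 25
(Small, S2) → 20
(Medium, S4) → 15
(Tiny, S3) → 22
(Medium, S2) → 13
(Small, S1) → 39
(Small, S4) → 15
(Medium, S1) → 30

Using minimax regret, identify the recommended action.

Column bests: S1=39, S2=36, S3=37, S4=28.
Tiny regrets: 14, 0, 15, 0 → max 15
Small regrets: 0, 16, 0, 13 → max 16
Medium regrets: 9, 23, 30, 13 → max 30
Smallest max regret = 15 → Tiny.

Tiny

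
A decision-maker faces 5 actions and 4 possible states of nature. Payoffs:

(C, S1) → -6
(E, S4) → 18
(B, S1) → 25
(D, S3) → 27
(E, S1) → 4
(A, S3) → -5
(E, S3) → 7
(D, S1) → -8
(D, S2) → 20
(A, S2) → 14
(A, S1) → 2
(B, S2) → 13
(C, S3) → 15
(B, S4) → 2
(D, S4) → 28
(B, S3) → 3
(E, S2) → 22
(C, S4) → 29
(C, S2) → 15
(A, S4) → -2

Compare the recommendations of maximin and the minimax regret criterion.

maximin → E; minimax regret → E (agree)

Row minima: A=-5, B=2, C=-6, D=-8, E=4
Best worst-case = 4 → E.
Column bests: S1=25, S2=22, S3=27, S4=29.
A regrets: 23, 8, 32, 31 → max 32
B regrets: 0, 9, 24, 27 → max 27
C regrets: 31, 7, 12, 0 → max 31
D regrets: 33, 2, 0, 1 → max 33
E regrets: 21, 0, 20, 11 → max 21
Smallest max regret = 21 → E.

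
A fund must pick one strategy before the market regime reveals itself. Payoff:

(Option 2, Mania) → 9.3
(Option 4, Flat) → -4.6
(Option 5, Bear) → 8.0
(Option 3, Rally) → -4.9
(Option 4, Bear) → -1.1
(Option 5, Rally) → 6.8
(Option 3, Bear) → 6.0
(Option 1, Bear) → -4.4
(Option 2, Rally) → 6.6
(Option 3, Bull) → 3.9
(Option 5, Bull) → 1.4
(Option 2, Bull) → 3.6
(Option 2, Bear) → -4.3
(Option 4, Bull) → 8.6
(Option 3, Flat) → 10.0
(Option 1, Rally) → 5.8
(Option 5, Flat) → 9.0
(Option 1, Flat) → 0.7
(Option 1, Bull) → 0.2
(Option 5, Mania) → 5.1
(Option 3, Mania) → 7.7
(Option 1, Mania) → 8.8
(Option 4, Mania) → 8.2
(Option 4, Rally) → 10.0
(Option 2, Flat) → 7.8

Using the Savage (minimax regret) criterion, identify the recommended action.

Option 5

Column bests: Bear=8.0, Flat=10.0, Bull=8.6, Rally=10.0, Mania=9.3.
Option 1 regrets: 12.4, 9.3, 8.4, 4.2, 0.5 → max 12.4
Option 2 regrets: 12.3, 2.2, 5.0, 3.4, 0.0 → max 12.3
Option 3 regrets: 2.0, 0.0, 4.7, 14.9, 1.6 → max 14.9
Option 4 regrets: 9.1, 14.6, 0.0, 0.0, 1.1 → max 14.6
Option 5 regrets: 0.0, 1.0, 7.2, 3.2, 4.2 → max 7.2
Smallest max regret = 7.2 → Option 5.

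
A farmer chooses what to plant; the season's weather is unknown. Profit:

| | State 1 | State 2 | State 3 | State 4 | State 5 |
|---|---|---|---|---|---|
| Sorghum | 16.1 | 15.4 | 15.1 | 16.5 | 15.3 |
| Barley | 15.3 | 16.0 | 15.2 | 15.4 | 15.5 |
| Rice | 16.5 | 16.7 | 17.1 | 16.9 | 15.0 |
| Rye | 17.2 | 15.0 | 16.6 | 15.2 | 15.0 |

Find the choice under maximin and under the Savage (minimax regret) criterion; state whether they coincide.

maximin → Barley; minimax regret → Rice (disagree)

Row minima: Sorghum=15.1, Barley=15.2, Rice=15.0, Rye=15.0
Best worst-case = 15.2 → Barley.
Column bests: State 1=17.2, State 2=16.7, State 3=17.1, State 4=16.9, State 5=15.5.
Sorghum regrets: 1.1, 1.3, 2.0, 0.4, 0.2 → max 2.0
Barley regrets: 1.9, 0.7, 1.9, 1.5, 0.0 → max 1.9
Rice regrets: 0.7, 0.0, 0.0, 0.0, 0.5 → max 0.7
Rye regrets: 0.0, 1.7, 0.5, 1.7, 0.5 → max 1.7
Smallest max regret = 0.7 → Rice.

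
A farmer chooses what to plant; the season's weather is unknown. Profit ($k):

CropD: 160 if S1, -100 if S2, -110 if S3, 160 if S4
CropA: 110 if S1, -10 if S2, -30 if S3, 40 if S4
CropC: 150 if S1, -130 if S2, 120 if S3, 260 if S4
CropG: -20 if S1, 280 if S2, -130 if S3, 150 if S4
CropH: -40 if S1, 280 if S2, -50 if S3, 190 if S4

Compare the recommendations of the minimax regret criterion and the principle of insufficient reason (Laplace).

minimax regret → CropH; laplace → CropC (disagree)

Column bests: S1=160, S2=280, S3=120, S4=260.
CropD regrets: 0, 380, 230, 100 → max 380
CropA regrets: 50, 290, 150, 220 → max 290
CropC regrets: 10, 410, 0, 0 → max 410
CropG regrets: 180, 0, 250, 110 → max 250
CropH regrets: 200, 0, 170, 70 → max 200
Smallest max regret = 200 → CropH.
Row averages: CropD=27.5, CropA=27.5, CropC=100, CropG=70, CropH=95
Highest average = 100 → CropC.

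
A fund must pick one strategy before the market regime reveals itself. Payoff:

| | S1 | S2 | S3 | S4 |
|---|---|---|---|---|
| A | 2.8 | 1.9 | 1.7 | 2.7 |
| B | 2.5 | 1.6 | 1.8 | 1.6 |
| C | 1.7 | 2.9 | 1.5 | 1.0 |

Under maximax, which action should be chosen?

C

Row maxima: A=2.8, B=2.5, C=2.9
Best best-case = 2.9 → C.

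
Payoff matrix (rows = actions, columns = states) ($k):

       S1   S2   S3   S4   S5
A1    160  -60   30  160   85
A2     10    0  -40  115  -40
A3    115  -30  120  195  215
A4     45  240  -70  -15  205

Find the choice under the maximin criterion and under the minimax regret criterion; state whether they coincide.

Row minima: A1=-60, A2=-40, A3=-30, A4=-70
Best worst-case = -30 → A3.
Column bests: S1=160, S2=240, S3=120, S4=195, S5=215.
A1 regrets: 0, 300, 90, 35, 130 → max 300
A2 regrets: 150, 240, 160, 80, 255 → max 255
A3 regrets: 45, 270, 0, 0, 0 → max 270
A4 regrets: 115, 0, 190, 210, 10 → max 210
Smallest max regret = 210 → A4.

maximin → A3; minimax regret → A4 (disagree)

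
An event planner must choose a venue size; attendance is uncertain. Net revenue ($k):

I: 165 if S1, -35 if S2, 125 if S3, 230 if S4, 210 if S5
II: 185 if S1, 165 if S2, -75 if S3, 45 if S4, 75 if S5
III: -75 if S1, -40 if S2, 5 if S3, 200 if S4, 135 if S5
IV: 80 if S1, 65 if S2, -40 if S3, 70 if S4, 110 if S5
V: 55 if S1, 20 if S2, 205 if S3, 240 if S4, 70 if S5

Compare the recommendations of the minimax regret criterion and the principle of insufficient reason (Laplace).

minimax regret → V; laplace → I (disagree)

Column bests: S1=185, S2=165, S3=205, S4=240, S5=210.
I regrets: 20, 200, 80, 10, 0 → max 200
II regrets: 0, 0, 280, 195, 135 → max 280
III regrets: 260, 205, 200, 40, 75 → max 260
IV regrets: 105, 100, 245, 170, 100 → max 245
V regrets: 130, 145, 0, 0, 140 → max 145
Smallest max regret = 145 → V.
Row averages: I=139, II=79, III=45, IV=57, V=118
Highest average = 139 → I.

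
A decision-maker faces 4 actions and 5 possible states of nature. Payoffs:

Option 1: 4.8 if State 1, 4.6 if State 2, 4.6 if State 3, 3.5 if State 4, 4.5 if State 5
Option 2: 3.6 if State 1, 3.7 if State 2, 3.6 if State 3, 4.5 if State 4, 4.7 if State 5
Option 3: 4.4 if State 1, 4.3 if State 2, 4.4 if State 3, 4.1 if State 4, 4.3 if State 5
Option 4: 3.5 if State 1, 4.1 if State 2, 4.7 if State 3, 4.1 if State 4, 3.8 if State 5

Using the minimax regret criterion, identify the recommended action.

Option 3

Column bests: State 1=4.8, State 2=4.6, State 3=4.7, State 4=4.5, State 5=4.7.
Option 1 regrets: 0.0, 0.0, 0.1, 1.0, 0.2 → max 1.0
Option 2 regrets: 1.2, 0.9, 1.1, 0.0, 0.0 → max 1.2
Option 3 regrets: 0.4, 0.3, 0.3, 0.4, 0.4 → max 0.4
Option 4 regrets: 1.3, 0.5, 0.0, 0.4, 0.9 → max 1.3
Smallest max regret = 0.4 → Option 3.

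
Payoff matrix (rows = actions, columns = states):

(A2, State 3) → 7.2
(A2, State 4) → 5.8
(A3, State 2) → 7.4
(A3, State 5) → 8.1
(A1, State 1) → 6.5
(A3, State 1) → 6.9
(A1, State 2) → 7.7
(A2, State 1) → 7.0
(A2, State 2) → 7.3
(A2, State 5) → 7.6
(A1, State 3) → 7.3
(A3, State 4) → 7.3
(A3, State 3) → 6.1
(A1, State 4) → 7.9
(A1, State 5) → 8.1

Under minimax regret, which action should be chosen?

A1

Column bests: State 1=7.0, State 2=7.7, State 3=7.3, State 4=7.9, State 5=8.1.
A1 regrets: 0.5, 0.0, 0.0, 0.0, 0.0 → max 0.5
A2 regrets: 0.0, 0.4, 0.1, 2.1, 0.5 → max 2.1
A3 regrets: 0.1, 0.3, 1.2, 0.6, 0.0 → max 1.2
Smallest max regret = 0.5 → A1.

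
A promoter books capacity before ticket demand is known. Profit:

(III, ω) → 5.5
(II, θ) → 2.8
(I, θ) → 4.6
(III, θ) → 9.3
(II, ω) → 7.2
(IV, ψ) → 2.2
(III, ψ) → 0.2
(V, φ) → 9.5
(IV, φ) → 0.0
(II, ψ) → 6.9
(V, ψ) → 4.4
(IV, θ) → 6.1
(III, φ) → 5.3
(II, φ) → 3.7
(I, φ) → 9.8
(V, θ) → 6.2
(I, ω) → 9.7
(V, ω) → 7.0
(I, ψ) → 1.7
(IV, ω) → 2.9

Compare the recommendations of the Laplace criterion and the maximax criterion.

laplace → V; maximax → I (disagree)

Row averages: I=6.45, II=5.15, III=5.075, IV=2.8, V=6.775
Highest average = 6.775 → V.
Row maxima: I=9.8, II=7.2, III=9.3, IV=6.1, V=9.5
Best best-case = 9.8 → I.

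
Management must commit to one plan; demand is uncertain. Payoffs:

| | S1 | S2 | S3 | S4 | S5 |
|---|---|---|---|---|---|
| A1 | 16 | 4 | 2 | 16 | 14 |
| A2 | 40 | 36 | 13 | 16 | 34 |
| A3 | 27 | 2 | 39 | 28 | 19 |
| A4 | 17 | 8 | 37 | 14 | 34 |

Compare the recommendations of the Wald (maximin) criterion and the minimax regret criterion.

Row minima: A1=2, A2=13, A3=2, A4=8
Best worst-case = 13 → A2.
Column bests: S1=40, S2=36, S3=39, S4=28, S5=34.
A1 regrets: 24, 32, 37, 12, 20 → max 37
A2 regrets: 0, 0, 26, 12, 0 → max 26
A3 regrets: 13, 34, 0, 0, 15 → max 34
A4 regrets: 23, 28, 2, 14, 0 → max 28
Smallest max regret = 26 → A2.

maximin → A2; minimax regret → A2 (agree)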